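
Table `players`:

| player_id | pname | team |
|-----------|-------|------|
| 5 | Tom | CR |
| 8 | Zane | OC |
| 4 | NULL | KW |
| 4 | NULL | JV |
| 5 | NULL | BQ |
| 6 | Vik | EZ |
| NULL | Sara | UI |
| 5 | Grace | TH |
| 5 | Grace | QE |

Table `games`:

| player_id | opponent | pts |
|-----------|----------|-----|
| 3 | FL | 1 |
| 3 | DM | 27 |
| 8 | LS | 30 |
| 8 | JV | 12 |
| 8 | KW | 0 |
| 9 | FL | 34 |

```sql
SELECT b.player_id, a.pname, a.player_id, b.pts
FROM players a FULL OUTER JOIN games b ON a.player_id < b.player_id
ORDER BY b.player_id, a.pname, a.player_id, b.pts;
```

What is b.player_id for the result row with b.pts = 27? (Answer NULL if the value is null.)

FULL OUTER JOIN keeps every row from both sides; unmatched rows get NULL for the other side's columns.
Matching on a.player_id < b.player_id. A NULL in a compared column never satisfies the condition.
- a row (player_id=5): matches 4 b row(s) → 4 output row(s).
- a row (player_id=8): matches 1 b row(s) → 1 output row(s).
- a row (player_id=4): matches 4 b row(s) → 4 output row(s).
- a row (player_id=4): matches 4 b row(s) → 4 output row(s).
- a row (player_id=5): matches 4 b row(s) → 4 output row(s).
- a row (player_id=6): matches 4 b row(s) → 4 output row(s).
- a row (player_id=NULL): no match → kept, b columns NULL.
- a row (player_id=5): matches 4 b row(s) → 4 output row(s).
- a row (player_id=5): matches 4 b row(s) → 4 output row(s).
- 2 b row(s) had no a match → kept, a columns NULL.

3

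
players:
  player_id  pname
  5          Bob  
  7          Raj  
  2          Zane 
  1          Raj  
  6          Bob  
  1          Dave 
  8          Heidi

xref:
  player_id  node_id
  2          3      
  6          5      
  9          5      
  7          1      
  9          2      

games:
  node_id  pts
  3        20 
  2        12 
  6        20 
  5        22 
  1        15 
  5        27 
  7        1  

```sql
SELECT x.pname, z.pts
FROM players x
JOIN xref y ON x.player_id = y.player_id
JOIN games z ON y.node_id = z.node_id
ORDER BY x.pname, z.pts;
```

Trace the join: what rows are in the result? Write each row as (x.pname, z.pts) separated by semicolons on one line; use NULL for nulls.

(Bob, 22); (Bob, 27); (Raj, 15); (Zane, 20)

Evaluate left to right. First `players x INNER JOIN xref y` on player_id: 3 row(s).
Then INNER JOIN `games z` on node_id: keep only rows whose y.node_id appears in z.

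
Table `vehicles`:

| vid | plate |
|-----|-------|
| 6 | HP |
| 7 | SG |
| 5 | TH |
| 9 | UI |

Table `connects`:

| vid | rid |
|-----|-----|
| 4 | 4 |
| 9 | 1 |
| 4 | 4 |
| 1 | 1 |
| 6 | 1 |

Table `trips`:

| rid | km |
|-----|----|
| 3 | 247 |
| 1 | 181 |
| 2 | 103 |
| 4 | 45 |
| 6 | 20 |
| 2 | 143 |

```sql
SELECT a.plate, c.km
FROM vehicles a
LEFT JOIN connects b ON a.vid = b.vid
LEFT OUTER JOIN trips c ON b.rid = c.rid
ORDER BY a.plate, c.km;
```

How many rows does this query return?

4

Step 1 — a LEFT JOIN b on vid → 4 row(s).
Then LEFT JOIN `trips c` on rid: each of those 4 rows is kept; rows whose b.rid has no match in c get NULL for c's columns.
Result: 4 row(s).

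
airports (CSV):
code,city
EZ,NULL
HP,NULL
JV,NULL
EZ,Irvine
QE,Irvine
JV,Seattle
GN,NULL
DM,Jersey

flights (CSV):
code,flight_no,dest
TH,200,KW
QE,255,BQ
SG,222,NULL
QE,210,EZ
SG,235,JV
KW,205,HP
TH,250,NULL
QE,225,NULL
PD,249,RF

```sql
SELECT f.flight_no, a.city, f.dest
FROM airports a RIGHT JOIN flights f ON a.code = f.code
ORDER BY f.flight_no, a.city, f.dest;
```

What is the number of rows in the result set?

RIGHT JOIN keeps every row from `flights`; unmatched rows get NULL for `airports`'s columns.
Matching on a.code = f.code.
Matched pairs: 3; unmatched f rows kept: 6.
Total: 3 matched + 6 padded = 9 rows.

9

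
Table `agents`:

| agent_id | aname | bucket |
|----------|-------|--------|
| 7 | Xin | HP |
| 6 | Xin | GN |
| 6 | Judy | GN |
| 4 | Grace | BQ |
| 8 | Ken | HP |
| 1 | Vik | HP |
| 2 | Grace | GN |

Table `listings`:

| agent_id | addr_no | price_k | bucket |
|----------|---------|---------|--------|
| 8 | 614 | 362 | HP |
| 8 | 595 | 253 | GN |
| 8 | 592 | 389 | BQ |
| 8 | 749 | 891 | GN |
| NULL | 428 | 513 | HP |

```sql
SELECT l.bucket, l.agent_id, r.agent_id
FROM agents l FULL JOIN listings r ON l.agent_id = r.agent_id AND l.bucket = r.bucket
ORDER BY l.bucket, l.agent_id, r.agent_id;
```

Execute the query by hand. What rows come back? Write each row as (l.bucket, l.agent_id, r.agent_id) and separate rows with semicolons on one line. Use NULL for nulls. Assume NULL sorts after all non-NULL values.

(BQ, 4, NULL); (GN, 2, NULL); (GN, 6, NULL); (GN, 6, NULL); (HP, 1, NULL); (HP, 7, NULL); (HP, 8, 8); (NULL, NULL, 8); (NULL, NULL, 8); (NULL, NULL, 8); (NULL, NULL, NULL)

FULL OUTER JOIN keeps every row from both sides; unmatched rows get NULL for the other side's columns.
Matching on l.agent_id = r.agent_id AND l.bucket = r.bucket. A NULL in a compared column never satisfies the condition.
- l (agent_id=7, bucket=HP) has no partner → padded with NULL.
- l (agent_id=6, bucket=GN) has no partner → padded with NULL.
- l (agent_id=6, bucket=GN) has no partner → padded with NULL.
- l (agent_id=4, bucket=BQ) has no partner → padded with NULL.
- l (agent_id=8, bucket=HP) pairs with 1 row(s) of r.
- l (agent_id=1, bucket=HP) has no partner → padded with NULL.
- l (agent_id=2, bucket=GN) has no partner → padded with NULL.
- plus 4 unmatched r row(s), each kept with NULL l columns.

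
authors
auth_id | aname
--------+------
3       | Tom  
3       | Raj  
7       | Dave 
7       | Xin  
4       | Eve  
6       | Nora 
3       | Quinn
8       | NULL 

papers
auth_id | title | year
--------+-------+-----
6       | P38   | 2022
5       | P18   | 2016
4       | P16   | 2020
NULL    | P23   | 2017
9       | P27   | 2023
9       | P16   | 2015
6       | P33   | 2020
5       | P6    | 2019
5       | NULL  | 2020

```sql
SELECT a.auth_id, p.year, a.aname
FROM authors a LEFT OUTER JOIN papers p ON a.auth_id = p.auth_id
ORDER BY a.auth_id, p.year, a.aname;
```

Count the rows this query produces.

LEFT JOIN keeps every row from `authors`; unmatched rows get NULL for `papers`'s columns.
Matching on a.auth_id = p.auth_id. A NULL in a compared column never satisfies the condition.
Matched pairs: 3; unmatched a rows kept: 6.
Total: 3 matched + 6 padded = 9 rows.

9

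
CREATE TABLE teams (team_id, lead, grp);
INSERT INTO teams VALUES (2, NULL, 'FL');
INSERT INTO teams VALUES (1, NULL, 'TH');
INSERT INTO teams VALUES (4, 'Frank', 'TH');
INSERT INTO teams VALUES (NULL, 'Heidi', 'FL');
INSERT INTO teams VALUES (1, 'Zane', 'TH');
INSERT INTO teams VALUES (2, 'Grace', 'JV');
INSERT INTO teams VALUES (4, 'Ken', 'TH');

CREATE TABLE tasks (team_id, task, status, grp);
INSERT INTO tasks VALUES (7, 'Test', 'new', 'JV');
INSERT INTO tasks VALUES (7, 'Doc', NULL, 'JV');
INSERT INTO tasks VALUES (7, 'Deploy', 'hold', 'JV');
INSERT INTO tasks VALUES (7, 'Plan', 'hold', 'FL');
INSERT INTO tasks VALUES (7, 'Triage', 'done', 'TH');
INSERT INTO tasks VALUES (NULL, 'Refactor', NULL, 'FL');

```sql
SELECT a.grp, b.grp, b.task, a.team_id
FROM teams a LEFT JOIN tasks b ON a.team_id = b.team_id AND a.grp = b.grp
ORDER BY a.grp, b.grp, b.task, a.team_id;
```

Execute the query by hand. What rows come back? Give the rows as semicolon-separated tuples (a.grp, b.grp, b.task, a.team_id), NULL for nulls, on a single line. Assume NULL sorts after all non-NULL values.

LEFT JOIN keeps every row from `teams`; unmatched rows get NULL for `tasks`'s columns.
Matching on a.team_id = b.team_id AND a.grp = b.grp. A NULL in a compared column never satisfies the condition.
- a (team_id=2, grp=FL) has no partner → padded with NULL.
- a (team_id=1, grp=TH) has no partner → padded with NULL.
- a (team_id=4, grp=TH) has no partner → padded with NULL.
- a (team_id=NULL, grp=FL) has no partner → padded with NULL.
- a (team_id=1, grp=TH) has no partner → padded with NULL.
- a (team_id=2, grp=JV) has no partner → padded with NULL.
- a (team_id=4, grp=TH) has no partner → padded with NULL.
After projecting and ordering:
a.grp | b.grp | b.task | a.team_id
FL | NULL | NULL | 2
FL | NULL | NULL | NULL
JV | NULL | NULL | 2
TH | NULL | NULL | 1
TH | NULL | NULL | 1
TH | NULL | NULL | 4
TH | NULL | NULL | 4

(FL, NULL, NULL, 2); (FL, NULL, NULL, NULL); (JV, NULL, NULL, 2); (TH, NULL, NULL, 1); (TH, NULL, NULL, 1); (TH, NULL, NULL, 4); (TH, NULL, NULL, 4)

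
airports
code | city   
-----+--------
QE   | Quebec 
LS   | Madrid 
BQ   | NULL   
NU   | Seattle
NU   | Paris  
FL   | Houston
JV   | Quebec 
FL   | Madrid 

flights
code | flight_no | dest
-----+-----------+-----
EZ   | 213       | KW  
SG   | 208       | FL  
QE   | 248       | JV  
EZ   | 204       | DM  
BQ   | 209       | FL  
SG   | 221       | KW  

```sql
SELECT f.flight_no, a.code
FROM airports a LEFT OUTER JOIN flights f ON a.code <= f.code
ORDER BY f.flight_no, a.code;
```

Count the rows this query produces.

27

LEFT JOIN keeps every row from `airports`; unmatched rows get NULL for `flights`'s columns.
Matching on a.code <= f.code.
Matched pairs: 27; unmatched a rows kept: 0.
Total: 27 rows.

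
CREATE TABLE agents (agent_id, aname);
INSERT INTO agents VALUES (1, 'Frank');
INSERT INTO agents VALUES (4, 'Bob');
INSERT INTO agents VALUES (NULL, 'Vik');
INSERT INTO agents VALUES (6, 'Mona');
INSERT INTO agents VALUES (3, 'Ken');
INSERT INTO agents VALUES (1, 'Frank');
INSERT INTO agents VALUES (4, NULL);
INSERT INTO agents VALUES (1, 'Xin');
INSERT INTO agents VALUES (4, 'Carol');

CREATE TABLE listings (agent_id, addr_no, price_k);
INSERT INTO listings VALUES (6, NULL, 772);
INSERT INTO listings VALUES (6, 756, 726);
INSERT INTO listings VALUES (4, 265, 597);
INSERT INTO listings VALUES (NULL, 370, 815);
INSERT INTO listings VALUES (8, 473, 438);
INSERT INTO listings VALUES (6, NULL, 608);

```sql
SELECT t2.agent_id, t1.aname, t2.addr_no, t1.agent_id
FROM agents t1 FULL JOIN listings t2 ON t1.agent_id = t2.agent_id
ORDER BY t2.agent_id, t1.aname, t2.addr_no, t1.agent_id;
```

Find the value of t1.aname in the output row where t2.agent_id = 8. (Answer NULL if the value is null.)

FULL OUTER JOIN keeps every row from both sides; unmatched rows get NULL for the other side's columns.
Matching on t1.agent_id = t2.agent_id. A NULL in a compared column never satisfies the condition.
- t1[0] agent_id=1 → no match; kept with NULLs on the t2 side.
- t1[1] agent_id=4 → 1 match(es) in t2 → 1 row(s).
- t1[2] agent_id=NULL → no match; kept with NULLs on the t2 side.
- t1[3] agent_id=6 → 3 match(es) in t2 → 3 row(s).
- t1[4] agent_id=3 → no match; kept with NULLs on the t2 side.
- t1[5] agent_id=1 → no match; kept with NULLs on the t2 side.
- t1[6] agent_id=4 → 1 match(es) in t2 → 1 row(s).
- t1[7] agent_id=1 → no match; kept with NULLs on the t2 side.
- t1[8] agent_id=4 → 1 match(es) in t2 → 1 row(s).
- 2 t2 row(s) had no t1 match → kept, t1 columns NULL.

NULL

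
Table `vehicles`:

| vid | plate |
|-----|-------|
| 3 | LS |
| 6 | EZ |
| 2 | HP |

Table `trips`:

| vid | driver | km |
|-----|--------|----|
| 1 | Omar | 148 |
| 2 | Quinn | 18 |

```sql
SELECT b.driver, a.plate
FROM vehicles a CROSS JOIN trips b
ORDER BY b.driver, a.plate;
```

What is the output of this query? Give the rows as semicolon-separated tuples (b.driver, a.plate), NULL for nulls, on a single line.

CROSS JOIN pairs every row of `vehicles` with every row of `trips`: 3 × 2 = 6 rows.
After projecting and ordering:
b.driver | a.plate
Omar | EZ
Omar | HP
Omar | LS
Quinn | EZ
Quinn | HP
Quinn | LS

(Omar, EZ); (Omar, HP); (Omar, LS); (Quinn, EZ); (Quinn, HP); (Quinn, LS)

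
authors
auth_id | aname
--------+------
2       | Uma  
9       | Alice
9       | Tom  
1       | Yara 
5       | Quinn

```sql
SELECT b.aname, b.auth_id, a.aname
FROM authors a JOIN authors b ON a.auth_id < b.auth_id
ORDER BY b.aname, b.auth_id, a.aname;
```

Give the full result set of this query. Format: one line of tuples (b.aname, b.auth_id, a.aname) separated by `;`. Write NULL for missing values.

INNER JOIN keeps only pairs where the ON condition holds.
Matching on a.auth_id < b.auth_id.
- a row (auth_id=2): matches 3 b row(s) → 3 output row(s).
- a row (auth_id=9): no match → dropped.
- a row (auth_id=9): no match → dropped.
- a row (auth_id=1): matches 4 b row(s) → 4 output row(s).
- a row (auth_id=5): matches 2 b row(s) → 2 output row(s).
After projecting and ordering:
b.aname | b.auth_id | a.aname
Alice | 9 | Quinn
Alice | 9 | Uma
Alice | 9 | Yara
Quinn | 5 | Uma
Quinn | 5 | Yara
Tom | 9 | Quinn
Tom | 9 | Uma
Tom | 9 | Yara
Uma | 2 | Yara

(Alice, 9, Quinn); (Alice, 9, Uma); (Alice, 9, Yara); (Quinn, 5, Uma); (Quinn, 5, Yara); (Tom, 9, Quinn); (Tom, 9, Uma); (Tom, 9, Yara); (Uma, 2, Yara)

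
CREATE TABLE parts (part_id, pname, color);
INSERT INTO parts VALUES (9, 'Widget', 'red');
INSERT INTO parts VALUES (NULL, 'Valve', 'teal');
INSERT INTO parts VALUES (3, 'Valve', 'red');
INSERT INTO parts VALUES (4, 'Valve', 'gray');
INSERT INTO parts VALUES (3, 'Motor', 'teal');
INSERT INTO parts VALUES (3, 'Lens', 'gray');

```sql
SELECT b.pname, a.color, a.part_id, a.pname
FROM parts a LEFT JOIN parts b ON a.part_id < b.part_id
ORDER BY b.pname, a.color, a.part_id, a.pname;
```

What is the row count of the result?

9

LEFT JOIN keeps every row from `parts a`; unmatched rows get NULL for `parts b`'s columns.
Matching on a.part_id < b.part_id. A NULL in a compared column never satisfies the condition.
- part_id=9: no b row matches, row kept with b columns NULL.
- part_id=NULL: no b row matches, row kept with b columns NULL.
- part_id=3: 2 matching b row(s), so 2 row(s) emitted.
- part_id=4: 1 matching b row(s), so 1 row(s) emitted.
- part_id=3: 2 matching b row(s), so 2 row(s) emitted.
- part_id=3: 2 matching b row(s), so 2 row(s) emitted.
Total: 7 matched + 2 padded = 9 rows.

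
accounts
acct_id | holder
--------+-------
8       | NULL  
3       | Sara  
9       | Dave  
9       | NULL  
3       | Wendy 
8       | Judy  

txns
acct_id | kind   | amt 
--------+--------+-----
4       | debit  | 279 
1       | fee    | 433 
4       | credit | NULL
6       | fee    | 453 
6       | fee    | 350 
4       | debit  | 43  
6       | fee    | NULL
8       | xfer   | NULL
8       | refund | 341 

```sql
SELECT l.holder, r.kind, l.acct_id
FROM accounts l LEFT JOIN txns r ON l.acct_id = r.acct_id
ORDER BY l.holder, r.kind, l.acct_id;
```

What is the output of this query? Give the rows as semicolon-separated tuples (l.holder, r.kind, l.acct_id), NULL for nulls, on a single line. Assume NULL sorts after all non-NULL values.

LEFT JOIN keeps every row from `accounts`; unmatched rows get NULL for `txns`'s columns.
Matching on l.acct_id = r.acct_id.
Matched pairs: 4; unmatched l rows kept: 4.

(Dave, NULL, 9); (Judy, refund, 8); (Judy, xfer, 8); (Sara, NULL, 3); (Wendy, NULL, 3); (NULL, refund, 8); (NULL, xfer, 8); (NULL, NULL, 9)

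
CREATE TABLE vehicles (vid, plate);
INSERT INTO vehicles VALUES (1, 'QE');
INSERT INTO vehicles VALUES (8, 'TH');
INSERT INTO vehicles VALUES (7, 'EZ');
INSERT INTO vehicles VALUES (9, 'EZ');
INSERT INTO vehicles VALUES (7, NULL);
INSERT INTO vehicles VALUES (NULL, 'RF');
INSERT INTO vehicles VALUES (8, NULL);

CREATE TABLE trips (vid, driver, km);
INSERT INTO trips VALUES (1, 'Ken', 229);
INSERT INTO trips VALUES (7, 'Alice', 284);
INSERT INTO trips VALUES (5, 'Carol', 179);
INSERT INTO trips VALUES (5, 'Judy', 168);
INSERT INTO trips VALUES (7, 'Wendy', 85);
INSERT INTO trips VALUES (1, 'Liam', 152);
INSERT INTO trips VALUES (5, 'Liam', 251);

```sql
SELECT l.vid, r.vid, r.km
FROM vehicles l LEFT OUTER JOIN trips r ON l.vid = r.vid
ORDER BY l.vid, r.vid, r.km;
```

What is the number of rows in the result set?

10

LEFT JOIN keeps every row from `vehicles`; unmatched rows get NULL for `trips`'s columns.
Matching on l.vid = r.vid. A NULL in a compared column never satisfies the condition.
- l row (vid=1): matches 2 r row(s) → 2 output row(s).
- l row (vid=8): no match → kept, r columns NULL.
- l row (vid=7): matches 2 r row(s) → 2 output row(s).
- l row (vid=9): no match → kept, r columns NULL.
- l row (vid=7): matches 2 r row(s) → 2 output row(s).
- l row (vid=NULL): no match → kept, r columns NULL.
- l row (vid=8): no match → kept, r columns NULL.
Total: 6 matched + 4 padded = 10 rows.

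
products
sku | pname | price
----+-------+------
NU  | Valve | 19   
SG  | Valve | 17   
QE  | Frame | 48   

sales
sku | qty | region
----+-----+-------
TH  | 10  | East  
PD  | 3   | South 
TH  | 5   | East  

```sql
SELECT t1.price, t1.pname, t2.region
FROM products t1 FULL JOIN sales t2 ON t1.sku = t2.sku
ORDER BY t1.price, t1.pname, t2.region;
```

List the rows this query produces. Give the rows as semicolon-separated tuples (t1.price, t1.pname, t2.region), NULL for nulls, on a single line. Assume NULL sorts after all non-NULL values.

(17, Valve, NULL); (19, Valve, NULL); (48, Frame, NULL); (NULL, NULL, East); (NULL, NULL, East); (NULL, NULL, South)

FULL OUTER JOIN keeps every row from both sides; unmatched rows get NULL for the other side's columns.
Matching on t1.sku = t2.sku.
- t1[0] sku=NU → no match; kept with NULLs on the t2 side.
- t1[1] sku=SG → no match; kept with NULLs on the t2 side.
- t1[2] sku=QE → no match; kept with NULLs on the t2 side.
- 3 row(s) from t2 found no t1 partner → padded with NULL.
After projecting and ordering:
t1.price | t1.pname | t2.region
17 | Valve | NULL
19 | Valve | NULL
48 | Frame | NULL
NULL | NULL | East
NULL | NULL | East
NULL | NULL | South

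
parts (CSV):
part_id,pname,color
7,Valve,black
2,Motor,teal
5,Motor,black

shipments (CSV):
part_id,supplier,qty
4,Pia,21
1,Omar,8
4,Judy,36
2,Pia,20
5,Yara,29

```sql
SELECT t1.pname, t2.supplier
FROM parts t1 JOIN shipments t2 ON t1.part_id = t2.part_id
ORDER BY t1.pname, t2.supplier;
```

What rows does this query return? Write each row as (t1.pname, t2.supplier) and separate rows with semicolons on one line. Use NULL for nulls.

INNER JOIN keeps only pairs where the ON condition holds.
Matching on t1.part_id = t2.part_id.
- part_id=7: no matching t2 row, dropped.
- part_id=2: 1 matching t2 row(s), so 1 row(s) emitted.
- part_id=5: 1 matching t2 row(s), so 1 row(s) emitted.
After projecting and ordering:
t1.pname | t2.supplier
Motor | Pia
Motor | Yara

(Motor, Pia); (Motor, Yara)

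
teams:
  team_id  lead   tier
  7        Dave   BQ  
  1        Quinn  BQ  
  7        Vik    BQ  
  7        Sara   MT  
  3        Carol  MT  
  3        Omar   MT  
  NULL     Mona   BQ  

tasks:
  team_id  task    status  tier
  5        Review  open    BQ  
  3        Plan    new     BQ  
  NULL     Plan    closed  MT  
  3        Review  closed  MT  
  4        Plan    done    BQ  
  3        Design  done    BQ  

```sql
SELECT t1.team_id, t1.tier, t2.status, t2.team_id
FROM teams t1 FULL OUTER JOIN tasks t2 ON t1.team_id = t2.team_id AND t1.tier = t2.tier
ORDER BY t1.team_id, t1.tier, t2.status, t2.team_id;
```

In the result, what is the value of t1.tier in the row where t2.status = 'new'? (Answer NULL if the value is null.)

NULL

FULL OUTER JOIN keeps every row from both sides; unmatched rows get NULL for the other side's columns.
Matching on t1.team_id = t2.team_id AND t1.tier = t2.tier. A NULL in a compared column never satisfies the condition.
- t1 (team_id=7, tier=BQ) has no partner → padded with NULL.
- t1 (team_id=1, tier=BQ) has no partner → padded with NULL.
- t1 (team_id=7, tier=BQ) has no partner → padded with NULL.
- t1 (team_id=7, tier=MT) has no partner → padded with NULL.
- t1 (team_id=3, tier=MT) pairs with 1 row(s) of t2.
- t1 (team_id=3, tier=MT) pairs with 1 row(s) of t2.
- t1 (team_id=NULL, tier=BQ) has no partner → padded with NULL.
- 5 row(s) from t2 found no t1 partner → padded with NULL.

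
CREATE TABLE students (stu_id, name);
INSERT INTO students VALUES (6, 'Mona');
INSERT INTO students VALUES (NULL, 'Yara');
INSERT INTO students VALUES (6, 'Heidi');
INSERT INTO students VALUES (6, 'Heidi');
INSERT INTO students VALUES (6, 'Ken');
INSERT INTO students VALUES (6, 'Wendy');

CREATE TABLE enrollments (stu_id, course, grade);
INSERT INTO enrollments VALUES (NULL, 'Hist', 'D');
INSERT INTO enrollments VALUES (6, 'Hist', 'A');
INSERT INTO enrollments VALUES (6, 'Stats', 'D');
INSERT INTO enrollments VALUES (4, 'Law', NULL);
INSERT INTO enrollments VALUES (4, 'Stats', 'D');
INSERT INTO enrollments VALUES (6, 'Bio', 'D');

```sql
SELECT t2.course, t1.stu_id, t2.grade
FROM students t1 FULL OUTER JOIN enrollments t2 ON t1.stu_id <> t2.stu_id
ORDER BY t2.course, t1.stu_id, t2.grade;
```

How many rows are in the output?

15

FULL OUTER JOIN keeps every row from both sides; unmatched rows get NULL for the other side's columns.
Matching on t1.stu_id <> t2.stu_id. A NULL in a compared column never satisfies the condition.
- t1 (stu_id=6) pairs with 2 row(s) of t2.
- t1 (stu_id=NULL) has no partner → padded with NULL.
- t1 (stu_id=6) pairs with 2 row(s) of t2.
- t1 (stu_id=6) pairs with 2 row(s) of t2.
- t1 (stu_id=6) pairs with 2 row(s) of t2.
- t1 (stu_id=6) pairs with 2 row(s) of t2.
- 4 row(s) from t2 found no t1 partner → padded with NULL.
Total: 10 matched + 5 padded = 15 rows.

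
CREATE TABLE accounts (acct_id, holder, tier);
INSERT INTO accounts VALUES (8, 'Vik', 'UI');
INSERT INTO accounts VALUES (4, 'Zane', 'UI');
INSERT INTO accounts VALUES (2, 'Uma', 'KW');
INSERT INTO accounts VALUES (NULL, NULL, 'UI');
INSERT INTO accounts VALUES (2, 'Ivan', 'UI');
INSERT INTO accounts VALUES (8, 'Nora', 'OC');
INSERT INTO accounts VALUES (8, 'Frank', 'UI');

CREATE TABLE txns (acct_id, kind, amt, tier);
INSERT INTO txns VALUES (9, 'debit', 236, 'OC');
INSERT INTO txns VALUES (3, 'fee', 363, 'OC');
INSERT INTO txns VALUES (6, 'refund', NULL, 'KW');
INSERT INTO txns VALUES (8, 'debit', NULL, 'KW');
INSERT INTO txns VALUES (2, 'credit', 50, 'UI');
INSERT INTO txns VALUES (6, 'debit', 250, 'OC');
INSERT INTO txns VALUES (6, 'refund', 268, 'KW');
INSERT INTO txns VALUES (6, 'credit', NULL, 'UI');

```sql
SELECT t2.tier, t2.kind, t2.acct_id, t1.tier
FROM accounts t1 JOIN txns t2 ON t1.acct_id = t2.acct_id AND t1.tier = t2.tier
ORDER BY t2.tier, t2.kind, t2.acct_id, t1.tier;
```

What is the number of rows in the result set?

1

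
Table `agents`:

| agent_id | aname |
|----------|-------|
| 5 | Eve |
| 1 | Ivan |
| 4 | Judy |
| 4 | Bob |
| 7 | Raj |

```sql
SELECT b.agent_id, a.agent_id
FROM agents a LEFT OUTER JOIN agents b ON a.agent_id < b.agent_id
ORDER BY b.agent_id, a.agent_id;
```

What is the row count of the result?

LEFT JOIN keeps every row from `agents a`; unmatched rows get NULL for `agents b`'s columns.
Matching on a.agent_id < b.agent_id.
- a[0] agent_id=5 → 1 match(es) in b → 1 row(s).
- a[1] agent_id=1 → 4 match(es) in b → 4 row(s).
- a[2] agent_id=4 → 2 match(es) in b → 2 row(s).
- a[3] agent_id=4 → 2 match(es) in b → 2 row(s).
- a[4] agent_id=7 → no match; kept with NULLs on the b side.
Total: 9 matched + 1 padded = 10 rows.

10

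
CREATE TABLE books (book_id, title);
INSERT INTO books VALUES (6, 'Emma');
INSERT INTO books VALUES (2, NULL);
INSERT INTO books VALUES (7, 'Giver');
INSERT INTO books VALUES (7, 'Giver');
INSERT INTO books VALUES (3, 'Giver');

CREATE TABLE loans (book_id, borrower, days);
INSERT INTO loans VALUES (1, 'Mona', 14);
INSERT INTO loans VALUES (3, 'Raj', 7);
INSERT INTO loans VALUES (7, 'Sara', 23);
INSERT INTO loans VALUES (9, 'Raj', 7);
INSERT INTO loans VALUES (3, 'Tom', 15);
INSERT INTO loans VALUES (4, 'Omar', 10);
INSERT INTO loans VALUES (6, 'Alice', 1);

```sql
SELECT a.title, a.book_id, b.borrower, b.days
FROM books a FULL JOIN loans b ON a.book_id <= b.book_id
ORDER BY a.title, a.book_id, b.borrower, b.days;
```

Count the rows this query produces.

20

FULL OUTER JOIN keeps every row from both sides; unmatched rows get NULL for the other side's columns.
Matching on a.book_id <= b.book_id.
- book_id=6: 3 matching b row(s), so 3 row(s) emitted.
- book_id=2: 6 matching b row(s), so 6 row(s) emitted.
- book_id=7: 2 matching b row(s), so 2 row(s) emitted.
- book_id=7: 2 matching b row(s), so 2 row(s) emitted.
- book_id=3: 6 matching b row(s), so 6 row(s) emitted.
- 1 b row(s) had no a match → kept, a columns NULL.
Total: 19 matched + 1 padded = 20 rows.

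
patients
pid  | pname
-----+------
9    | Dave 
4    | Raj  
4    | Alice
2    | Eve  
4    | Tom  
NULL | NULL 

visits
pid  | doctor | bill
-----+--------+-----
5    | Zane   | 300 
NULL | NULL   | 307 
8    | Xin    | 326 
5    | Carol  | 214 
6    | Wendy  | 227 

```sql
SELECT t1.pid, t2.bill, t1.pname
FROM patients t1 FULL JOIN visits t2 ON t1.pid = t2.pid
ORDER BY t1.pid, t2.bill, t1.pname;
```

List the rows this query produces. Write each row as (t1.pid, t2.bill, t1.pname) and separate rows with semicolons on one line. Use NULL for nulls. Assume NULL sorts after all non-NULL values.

(2, NULL, Eve); (4, NULL, Alice); (4, NULL, Raj); (4, NULL, Tom); (9, NULL, Dave); (NULL, 214, NULL); (NULL, 227, NULL); (NULL, 300, NULL); (NULL, 307, NULL); (NULL, 326, NULL); (NULL, NULL, NULL)

FULL OUTER JOIN keeps every row from both sides; unmatched rows get NULL for the other side's columns.
Matching on t1.pid = t2.pid. A NULL in a compared column never satisfies the condition.
Matched pairs: 0; unmatched t1 rows kept: 6; unmatched t2 rows kept: 5.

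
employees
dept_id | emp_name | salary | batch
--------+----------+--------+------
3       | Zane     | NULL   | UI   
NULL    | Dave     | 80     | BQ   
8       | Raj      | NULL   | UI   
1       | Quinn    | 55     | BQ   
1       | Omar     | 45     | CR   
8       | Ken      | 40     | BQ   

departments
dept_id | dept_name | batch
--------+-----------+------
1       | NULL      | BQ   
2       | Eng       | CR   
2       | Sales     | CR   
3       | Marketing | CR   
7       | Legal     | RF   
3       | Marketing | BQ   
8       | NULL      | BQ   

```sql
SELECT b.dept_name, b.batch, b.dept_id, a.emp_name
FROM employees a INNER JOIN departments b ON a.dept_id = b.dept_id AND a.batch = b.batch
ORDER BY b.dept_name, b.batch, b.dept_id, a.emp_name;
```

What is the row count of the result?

2

INNER JOIN keeps only pairs where the ON condition holds.
Matching on a.dept_id = b.dept_id AND a.batch = b.batch. A NULL in a compared column never satisfies the condition.
- a row (dept_id=3, batch=UI): no match → dropped.
- a row (dept_id=NULL, batch=BQ): no match → dropped.
- a row (dept_id=8, batch=UI): no match → dropped.
- a row (dept_id=1, batch=BQ): matches 1 b row(s) → 1 output row(s).
- a row (dept_id=1, batch=CR): no match → dropped.
- a row (dept_id=8, batch=BQ): matches 1 b row(s) → 1 output row(s).
Total: 2 rows.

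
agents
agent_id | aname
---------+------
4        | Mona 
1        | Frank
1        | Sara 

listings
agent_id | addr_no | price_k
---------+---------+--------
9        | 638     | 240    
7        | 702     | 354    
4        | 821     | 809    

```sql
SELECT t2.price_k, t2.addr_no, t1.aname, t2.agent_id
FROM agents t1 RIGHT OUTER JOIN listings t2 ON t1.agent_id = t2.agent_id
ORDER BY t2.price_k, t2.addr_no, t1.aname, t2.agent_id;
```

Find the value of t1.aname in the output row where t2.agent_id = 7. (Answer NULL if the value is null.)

NULL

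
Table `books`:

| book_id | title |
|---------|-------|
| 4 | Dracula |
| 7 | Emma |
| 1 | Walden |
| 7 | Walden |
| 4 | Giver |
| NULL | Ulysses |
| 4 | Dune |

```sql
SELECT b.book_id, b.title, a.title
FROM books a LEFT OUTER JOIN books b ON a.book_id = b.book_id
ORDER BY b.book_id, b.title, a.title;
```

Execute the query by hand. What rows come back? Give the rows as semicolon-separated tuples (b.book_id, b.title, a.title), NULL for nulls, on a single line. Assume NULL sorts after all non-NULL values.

(1, Walden, Walden); (4, Dracula, Dracula); (4, Dracula, Dune); (4, Dracula, Giver); (4, Dune, Dracula); (4, Dune, Dune); (4, Dune, Giver); (4, Giver, Dracula); (4, Giver, Dune); (4, Giver, Giver); (7, Emma, Emma); (7, Emma, Walden); (7, Walden, Emma); (7, Walden, Walden); (NULL, NULL, Ulysses)

LEFT JOIN keeps every row from `books a`; unmatched rows get NULL for `books b`'s columns.
Matching on a.book_id = b.book_id. A NULL in a compared column never satisfies the condition.
Matched pairs: 14; unmatched a rows kept: 1.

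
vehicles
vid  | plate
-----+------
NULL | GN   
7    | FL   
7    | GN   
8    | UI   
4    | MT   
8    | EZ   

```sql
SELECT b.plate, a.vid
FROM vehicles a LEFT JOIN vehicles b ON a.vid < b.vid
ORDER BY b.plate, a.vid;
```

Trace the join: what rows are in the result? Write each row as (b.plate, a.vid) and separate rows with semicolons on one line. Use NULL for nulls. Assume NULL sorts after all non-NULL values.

(EZ, 4); (EZ, 7); (EZ, 7); (FL, 4); (GN, 4); (UI, 4); (UI, 7); (UI, 7); (NULL, 8); (NULL, 8); (NULL, NULL)

LEFT JOIN keeps every row from `vehicles a`; unmatched rows get NULL for `vehicles b`'s columns.
Matching on a.vid < b.vid. A NULL in a compared column never satisfies the condition.
- vid=NULL: no b row matches, row kept with b columns NULL.
- vid=7: 2 matching b row(s), so 2 row(s) emitted.
- vid=7: 2 matching b row(s), so 2 row(s) emitted.
- vid=8: no b row matches, row kept with b columns NULL.
- vid=4: 4 matching b row(s), so 4 row(s) emitted.
- vid=8: no b row matches, row kept with b columns NULL.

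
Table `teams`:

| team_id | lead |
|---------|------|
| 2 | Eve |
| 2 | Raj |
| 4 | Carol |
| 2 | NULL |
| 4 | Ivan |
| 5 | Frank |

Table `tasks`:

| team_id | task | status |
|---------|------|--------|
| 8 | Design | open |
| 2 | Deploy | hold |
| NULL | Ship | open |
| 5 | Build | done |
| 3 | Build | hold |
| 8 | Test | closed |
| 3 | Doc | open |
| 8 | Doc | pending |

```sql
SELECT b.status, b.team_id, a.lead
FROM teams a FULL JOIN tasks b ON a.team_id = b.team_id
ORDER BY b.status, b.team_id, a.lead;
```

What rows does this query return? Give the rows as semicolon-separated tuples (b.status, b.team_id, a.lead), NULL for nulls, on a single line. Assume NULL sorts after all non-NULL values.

FULL OUTER JOIN keeps every row from both sides; unmatched rows get NULL for the other side's columns.
Matching on a.team_id = b.team_id. A NULL in a compared column never satisfies the condition.
- a row (team_id=2): matches 1 b row(s) → 1 output row(s).
- a row (team_id=2): matches 1 b row(s) → 1 output row(s).
- a row (team_id=4): no match → kept, b columns NULL.
- a row (team_id=2): matches 1 b row(s) → 1 output row(s).
- a row (team_id=4): no match → kept, b columns NULL.
- a row (team_id=5): matches 1 b row(s) → 1 output row(s).
- 6 b row(s) had no a match → kept, a columns NULL.

(closed, 8, NULL); (done, 5, Frank); (hold, 2, Eve); (hold, 2, Raj); (hold, 2, NULL); (hold, 3, NULL); (open, 3, NULL); (open, 8, NULL); (open, NULL, NULL); (pending, 8, NULL); (NULL, NULL, Carol); (NULL, NULL, Ivan)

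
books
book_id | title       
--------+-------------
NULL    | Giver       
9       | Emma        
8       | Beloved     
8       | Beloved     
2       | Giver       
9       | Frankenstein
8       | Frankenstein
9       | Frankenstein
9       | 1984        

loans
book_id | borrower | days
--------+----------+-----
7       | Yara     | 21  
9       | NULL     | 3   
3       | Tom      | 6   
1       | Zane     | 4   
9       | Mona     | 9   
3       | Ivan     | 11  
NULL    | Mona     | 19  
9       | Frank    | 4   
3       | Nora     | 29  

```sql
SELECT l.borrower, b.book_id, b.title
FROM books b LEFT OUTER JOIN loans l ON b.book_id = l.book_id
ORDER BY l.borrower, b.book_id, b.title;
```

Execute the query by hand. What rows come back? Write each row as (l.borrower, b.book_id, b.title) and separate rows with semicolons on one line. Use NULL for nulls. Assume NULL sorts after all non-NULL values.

LEFT JOIN keeps every row from `books`; unmatched rows get NULL for `loans`'s columns.
Matching on b.book_id = l.book_id. A NULL in a compared column never satisfies the condition.
Matched pairs: 12; unmatched b rows kept: 5.

(Frank, 9, 1984); (Frank, 9, Emma); (Frank, 9, Frankenstein); (Frank, 9, Frankenstein); (Mona, 9, 1984); (Mona, 9, Emma); (Mona, 9, Frankenstein); (Mona, 9, Frankenstein); (NULL, 2, Giver); (NULL, 8, Beloved); (NULL, 8, Beloved); (NULL, 8, Frankenstein); (NULL, 9, 1984); (NULL, 9, Emma); (NULL, 9, Frankenstein); (NULL, 9, Frankenstein); (NULL, NULL, Giver)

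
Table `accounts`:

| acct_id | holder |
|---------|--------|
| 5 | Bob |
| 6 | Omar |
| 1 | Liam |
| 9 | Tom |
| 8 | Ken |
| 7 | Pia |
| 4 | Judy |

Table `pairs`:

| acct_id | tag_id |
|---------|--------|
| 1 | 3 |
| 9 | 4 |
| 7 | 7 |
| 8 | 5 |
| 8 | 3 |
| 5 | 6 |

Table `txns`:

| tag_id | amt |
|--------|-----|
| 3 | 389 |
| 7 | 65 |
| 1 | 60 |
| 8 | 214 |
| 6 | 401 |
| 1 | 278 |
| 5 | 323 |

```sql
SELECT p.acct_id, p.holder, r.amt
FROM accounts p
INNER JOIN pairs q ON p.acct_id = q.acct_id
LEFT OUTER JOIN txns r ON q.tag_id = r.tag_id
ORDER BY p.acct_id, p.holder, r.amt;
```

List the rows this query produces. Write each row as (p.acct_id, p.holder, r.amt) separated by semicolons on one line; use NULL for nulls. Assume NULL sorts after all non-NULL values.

(1, Liam, 389); (5, Bob, 401); (7, Pia, 65); (8, Ken, 323); (8, Ken, 389); (9, Tom, NULL)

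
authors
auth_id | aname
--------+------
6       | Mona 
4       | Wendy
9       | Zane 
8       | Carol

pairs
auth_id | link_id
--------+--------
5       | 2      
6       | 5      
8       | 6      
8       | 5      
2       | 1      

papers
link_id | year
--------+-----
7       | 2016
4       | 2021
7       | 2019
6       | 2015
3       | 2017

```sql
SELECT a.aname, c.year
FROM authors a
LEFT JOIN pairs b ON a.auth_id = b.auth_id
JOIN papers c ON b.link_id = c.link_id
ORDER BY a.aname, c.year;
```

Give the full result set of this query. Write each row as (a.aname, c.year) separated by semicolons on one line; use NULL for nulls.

Evaluate left to right. First `authors a LEFT JOIN pairs b` on auth_id: 5 row(s).
Then INNER JOIN `papers c` on link_id: keep only rows whose b.link_id appears in c.

(Carol, 2015)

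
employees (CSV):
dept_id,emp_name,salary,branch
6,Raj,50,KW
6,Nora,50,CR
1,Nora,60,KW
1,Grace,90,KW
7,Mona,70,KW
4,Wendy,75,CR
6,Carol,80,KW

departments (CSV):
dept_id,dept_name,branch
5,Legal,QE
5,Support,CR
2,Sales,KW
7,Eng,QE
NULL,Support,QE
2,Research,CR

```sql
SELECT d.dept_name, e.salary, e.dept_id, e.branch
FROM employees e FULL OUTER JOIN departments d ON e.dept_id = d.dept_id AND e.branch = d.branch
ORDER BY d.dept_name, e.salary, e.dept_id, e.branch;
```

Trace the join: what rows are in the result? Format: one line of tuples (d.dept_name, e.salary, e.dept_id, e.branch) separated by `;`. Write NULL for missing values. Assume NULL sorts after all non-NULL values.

(Eng, NULL, NULL, NULL); (Legal, NULL, NULL, NULL); (Research, NULL, NULL, NULL); (Sales, NULL, NULL, NULL); (Support, NULL, NULL, NULL); (Support, NULL, NULL, NULL); (NULL, 50, 6, CR); (NULL, 50, 6, KW); (NULL, 60, 1, KW); (NULL, 70, 7, KW); (NULL, 75, 4, CR); (NULL, 80, 6, KW); (NULL, 90, 1, KW)

FULL OUTER JOIN keeps every row from both sides; unmatched rows get NULL for the other side's columns.
Matching on e.dept_id = d.dept_id AND e.branch = d.branch. A NULL in a compared column never satisfies the condition.
- dept_id=6, branch=KW: no d row matches, row kept with d columns NULL.
- dept_id=6, branch=CR: no d row matches, row kept with d columns NULL.
- dept_id=1, branch=KW: no d row matches, row kept with d columns NULL.
- dept_id=1, branch=KW: no d row matches, row kept with d columns NULL.
- dept_id=7, branch=KW: no d row matches, row kept with d columns NULL.
- dept_id=4, branch=CR: no d row matches, row kept with d columns NULL.
- dept_id=6, branch=KW: no d row matches, row kept with d columns NULL.
- 6 row(s) from d found no e partner → padded with NULL.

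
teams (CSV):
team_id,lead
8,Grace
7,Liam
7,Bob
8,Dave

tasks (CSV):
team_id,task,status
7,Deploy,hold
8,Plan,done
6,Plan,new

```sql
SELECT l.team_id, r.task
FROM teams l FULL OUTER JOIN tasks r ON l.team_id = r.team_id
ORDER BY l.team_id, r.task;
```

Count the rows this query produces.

5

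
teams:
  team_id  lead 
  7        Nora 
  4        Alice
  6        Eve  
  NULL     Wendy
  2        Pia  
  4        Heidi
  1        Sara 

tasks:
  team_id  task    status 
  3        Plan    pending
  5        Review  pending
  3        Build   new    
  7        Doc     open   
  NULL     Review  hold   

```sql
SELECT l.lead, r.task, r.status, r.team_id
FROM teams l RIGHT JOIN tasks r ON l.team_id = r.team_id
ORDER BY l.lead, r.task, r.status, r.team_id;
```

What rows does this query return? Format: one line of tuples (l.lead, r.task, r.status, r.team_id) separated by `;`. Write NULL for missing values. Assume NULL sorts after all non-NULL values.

(Nora, Doc, open, 7); (NULL, Build, new, 3); (NULL, Plan, pending, 3); (NULL, Review, hold, NULL); (NULL, Review, pending, 5)

RIGHT JOIN keeps every row from `tasks`; unmatched rows get NULL for `teams`'s columns.
Matching on l.team_id = r.team_id. A NULL in a compared column never satisfies the condition.
- team_id=7: 1 matching r row(s), so 1 row(s) emitted.
- team_id=4: no matching r row.
- team_id=6: no matching r row.
- team_id=NULL: no matching r row.
- team_id=2: no matching r row.
- team_id=4: no matching r row.
- team_id=1: no matching r row.
- plus 4 unmatched r row(s), each kept with NULL l columns.
After projecting and ordering:
l.lead | r.task | r.status | r.team_id
Nora | Doc | open | 7
NULL | Build | new | 3
NULL | Plan | pending | 3
NULL | Review | hold | NULL
NULL | Review | pending | 5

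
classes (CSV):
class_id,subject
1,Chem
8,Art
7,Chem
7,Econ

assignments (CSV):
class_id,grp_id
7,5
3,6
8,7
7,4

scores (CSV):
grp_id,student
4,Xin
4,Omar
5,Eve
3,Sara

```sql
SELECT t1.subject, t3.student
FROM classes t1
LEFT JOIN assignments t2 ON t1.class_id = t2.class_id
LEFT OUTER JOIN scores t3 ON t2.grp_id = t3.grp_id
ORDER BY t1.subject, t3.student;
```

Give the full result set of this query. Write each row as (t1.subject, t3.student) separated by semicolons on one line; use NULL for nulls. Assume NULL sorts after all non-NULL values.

(Art, NULL); (Chem, Eve); (Chem, Omar); (Chem, Xin); (Chem, NULL); (Econ, Eve); (Econ, Omar); (Econ, Xin)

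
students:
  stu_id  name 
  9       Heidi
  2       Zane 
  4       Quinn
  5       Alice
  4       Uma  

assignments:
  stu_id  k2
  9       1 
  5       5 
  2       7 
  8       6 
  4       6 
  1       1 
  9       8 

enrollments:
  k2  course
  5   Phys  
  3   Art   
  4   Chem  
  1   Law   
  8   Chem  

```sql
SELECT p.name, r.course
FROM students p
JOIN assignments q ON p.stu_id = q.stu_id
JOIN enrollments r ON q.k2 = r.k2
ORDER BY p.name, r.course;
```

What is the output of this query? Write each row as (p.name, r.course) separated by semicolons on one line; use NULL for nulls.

(Alice, Phys); (Heidi, Chem); (Heidi, Law)

Evaluate left to right. First `students p INNER JOIN assignments q` on stu_id: 6 row(s).
Then INNER JOIN `enrollments r` on k2: keep only rows whose q.k2 appears in r.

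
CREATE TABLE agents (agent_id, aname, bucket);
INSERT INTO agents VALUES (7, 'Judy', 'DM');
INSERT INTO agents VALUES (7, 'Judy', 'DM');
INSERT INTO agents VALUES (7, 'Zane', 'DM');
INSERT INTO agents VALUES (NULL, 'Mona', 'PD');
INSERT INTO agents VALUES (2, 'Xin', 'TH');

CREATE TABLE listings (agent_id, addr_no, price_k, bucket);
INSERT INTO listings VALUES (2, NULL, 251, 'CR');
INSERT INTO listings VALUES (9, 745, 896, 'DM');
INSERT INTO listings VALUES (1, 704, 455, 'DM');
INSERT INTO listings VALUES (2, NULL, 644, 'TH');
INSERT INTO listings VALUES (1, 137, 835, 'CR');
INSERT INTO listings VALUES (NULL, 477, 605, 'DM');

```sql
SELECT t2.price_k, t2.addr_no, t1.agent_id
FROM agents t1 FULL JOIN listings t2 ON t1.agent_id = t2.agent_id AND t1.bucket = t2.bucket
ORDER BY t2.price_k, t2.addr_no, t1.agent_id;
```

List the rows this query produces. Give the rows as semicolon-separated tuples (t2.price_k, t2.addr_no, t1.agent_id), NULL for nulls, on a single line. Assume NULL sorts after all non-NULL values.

(251, NULL, NULL); (455, 704, NULL); (605, 477, NULL); (644, NULL, 2); (835, 137, NULL); (896, 745, NULL); (NULL, NULL, 7); (NULL, NULL, 7); (NULL, NULL, 7); (NULL, NULL, NULL)

FULL OUTER JOIN keeps every row from both sides; unmatched rows get NULL for the other side's columns.
Matching on t1.agent_id = t2.agent_id AND t1.bucket = t2.bucket. A NULL in a compared column never satisfies the condition.
Matched pairs: 1; unmatched t1 rows kept: 4; unmatched t2 rows kept: 5.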